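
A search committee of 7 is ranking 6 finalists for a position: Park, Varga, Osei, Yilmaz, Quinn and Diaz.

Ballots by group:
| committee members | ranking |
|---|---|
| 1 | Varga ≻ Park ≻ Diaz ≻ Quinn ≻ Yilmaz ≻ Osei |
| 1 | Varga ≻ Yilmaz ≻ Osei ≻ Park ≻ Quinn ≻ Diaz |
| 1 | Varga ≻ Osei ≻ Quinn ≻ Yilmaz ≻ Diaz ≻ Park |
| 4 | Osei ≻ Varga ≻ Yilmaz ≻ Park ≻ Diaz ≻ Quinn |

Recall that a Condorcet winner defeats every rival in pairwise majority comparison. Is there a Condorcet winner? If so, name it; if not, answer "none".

Pairwise majorities:
Park vs Varga: 0 for Park, 7 for Varga — Varga by 7–0.
Park vs Osei: 1 to 6, Osei.
Park vs Yilmaz: Yilmaz, 6–1.
Park vs Quinn: Park wins 6–1.
Park–Diaz: Park 6–1.
Varga vs Osei: Osei wins 4–3.
Varga vs Yilmaz: Varga is ranked higher on 1+1+1+4 = 7 ballots, Yilmaz on 0. Varga wins 7–0.
Varga vs Quinn: Varga wins 7–0.
Varga vs Diaz: 1+1+1+4 = 7 for Varga, 0 for Diaz — Varga by 7–0.
Osei vs Yilmaz: Osei, 5–2.
Osei vs Quinn: Osei, 6–1.
Osei vs Diaz: Osei, 6–1.
Yilmaz vs Quinn: Yilmaz preferred on 1+4 = 5 ballots; Yilmaz wins 5–2.
Yilmaz–Diaz: Yilmaz 6–1.
Quinn vs Diaz: Diaz wins 5–2.
Only Osei has no losses; Osei is the Condorcet winner.

Osei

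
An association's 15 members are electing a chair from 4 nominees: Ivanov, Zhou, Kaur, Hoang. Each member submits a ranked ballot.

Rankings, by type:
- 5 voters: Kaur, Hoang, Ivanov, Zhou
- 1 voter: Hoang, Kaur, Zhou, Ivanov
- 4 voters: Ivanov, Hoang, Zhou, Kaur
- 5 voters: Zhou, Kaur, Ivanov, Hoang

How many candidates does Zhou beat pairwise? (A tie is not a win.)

1

Zhou against each rival (15 voters):
Zhou–Ivanov: Ivanov 9–6.
Zhou vs Kaur: Zhou preferred on 4+5 = 9 ballots; Zhou wins 9–6.
Zhou vs Hoang: 5 for Zhou, 10 for Hoang — Hoang by 10–5.
Zhou beats Kaur; loses to Ivanov, Hoang — 1 pairwise win.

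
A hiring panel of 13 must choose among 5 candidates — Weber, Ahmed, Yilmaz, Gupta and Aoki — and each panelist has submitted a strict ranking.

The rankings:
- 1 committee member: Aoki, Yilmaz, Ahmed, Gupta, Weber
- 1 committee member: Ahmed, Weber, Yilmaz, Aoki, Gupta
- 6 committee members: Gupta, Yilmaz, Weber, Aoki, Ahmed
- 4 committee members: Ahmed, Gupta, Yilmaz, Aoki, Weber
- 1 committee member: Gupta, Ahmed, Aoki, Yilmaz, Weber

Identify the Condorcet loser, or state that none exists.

none

Pairwise majorities:
Weber vs Ahmed: Ahmed, 7–6.
Weber vs Yilmaz: Weber preferred on 1 ballot; Yilmaz wins 12–1.
Weber–Gupta: Gupta 12–1.
Weber vs Aoki: Weber is ranked higher on 1+6 = 7 ballots, Aoki on 6. Weber wins 7–6.
Ahmed vs Yilmaz: 1+4+1 = 6 for Ahmed, 7 for Yilmaz — Yilmaz by 7–6.
Ahmed vs Gupta: 1+1+4 = 6 for Ahmed, 7 for Gupta — Gupta by 7–6.
Ahmed vs Aoki: 6 to 7, Aoki.
Yilmaz vs Gupta: Gupta, 11–2.
Yilmaz vs Aoki: Yilmaz wins 11–2.
Gupta vs Aoki: 6+4+1 = 11 for Gupta, 2 for Aoki — Gupta by 11–2.
Each candidate has at least one pairwise win (Weber beats Aoki; Ahmed beats Weber; Yilmaz beats Weber; Gupta beats Weber; Aoki beats Ahmed) — no Condorcet loser.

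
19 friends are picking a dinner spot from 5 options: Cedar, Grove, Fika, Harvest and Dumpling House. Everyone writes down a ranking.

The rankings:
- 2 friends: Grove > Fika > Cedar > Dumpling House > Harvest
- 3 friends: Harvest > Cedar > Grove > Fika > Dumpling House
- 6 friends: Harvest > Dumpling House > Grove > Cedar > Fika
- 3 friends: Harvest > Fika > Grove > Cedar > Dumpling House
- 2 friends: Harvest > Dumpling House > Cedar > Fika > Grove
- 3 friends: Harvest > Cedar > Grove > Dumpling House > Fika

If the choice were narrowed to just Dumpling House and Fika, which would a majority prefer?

Ballots ranking Dumpling House above Fika: 6 + 2 + 3 = 11.
Ballots ranking Fika above Dumpling House: 19 − 11 = 8.
Dumpling House wins the head-to-head 11–8.

Dumpling House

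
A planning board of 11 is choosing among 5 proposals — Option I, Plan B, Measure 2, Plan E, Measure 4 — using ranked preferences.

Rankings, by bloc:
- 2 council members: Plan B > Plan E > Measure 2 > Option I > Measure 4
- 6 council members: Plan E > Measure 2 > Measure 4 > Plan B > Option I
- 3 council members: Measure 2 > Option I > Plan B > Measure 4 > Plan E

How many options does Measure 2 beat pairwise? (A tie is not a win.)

3

Measure 2 against each rival (11 council members):
Measure 2 vs Option I: 2+6+3 = 11 for Measure 2, 0 for Option I — Measure 2 by 11–0.
Measure 2 vs Plan B: Measure 2 wins 9–2.
Measure 2 vs Plan E: Plan E, 8–3.
Measure 2 vs Measure 4: 11 to 0, Measure 2.
Measure 2 beats Option I, Plan B, Measure 4; loses to Plan E — 3 pairwise wins.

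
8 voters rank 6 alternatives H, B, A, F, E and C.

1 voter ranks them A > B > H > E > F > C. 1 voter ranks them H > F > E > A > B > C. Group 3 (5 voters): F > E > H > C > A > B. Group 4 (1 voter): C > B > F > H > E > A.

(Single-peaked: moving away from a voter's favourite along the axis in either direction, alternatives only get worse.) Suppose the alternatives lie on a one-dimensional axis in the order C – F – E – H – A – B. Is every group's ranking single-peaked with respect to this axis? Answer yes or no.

no

Axis positions: C=1, F=2, E=3, H=4, A=5, B=6.
Group 1 (peak A at position 5): ranking walks positions 5-6-4-3-2-1, expanding outward from the peak — single-peaked.
Group 2: ranking walks positions 4-2-3-5-6-1; F is ranked above E even though E lies between F and the peak H on the axis — preferences dip and rise again. Not single-peaked.
Group 3 (peak F at position 2): ranking walks positions 2-3-4-1-5-6, expanding outward from the peak — single-peaked.
Group 4: ranking walks positions 1-6-2-4-3-5; B is ranked above F even though F lies between B and the peak C on the axis — preferences dip and rise again. Not single-peaked.
Group 2 violates single-peakedness, so the profile is not single-peaked on this axis.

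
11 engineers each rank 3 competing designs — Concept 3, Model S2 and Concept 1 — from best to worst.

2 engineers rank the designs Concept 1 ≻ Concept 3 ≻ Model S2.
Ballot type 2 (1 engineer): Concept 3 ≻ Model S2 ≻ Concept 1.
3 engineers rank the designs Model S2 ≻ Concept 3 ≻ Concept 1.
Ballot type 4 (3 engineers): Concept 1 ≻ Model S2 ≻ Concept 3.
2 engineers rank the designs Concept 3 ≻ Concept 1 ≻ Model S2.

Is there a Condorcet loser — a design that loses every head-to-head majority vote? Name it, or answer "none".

Pairwise majorities:
Concept 3 vs Model S2: 2+1+2 = 5 for Concept 3, 6 for Model S2 — Model S2 by 6–5.
Concept 3–Concept 1: Concept 3 6–5.
Model S2 vs Concept 1: Concept 1 wins 7–4.
Every design wins at least one matchup (Concept 3 beats Concept 1; Model S2 beats Concept 3; Concept 1 beats Model S2), so there is no Condorcet loser.

none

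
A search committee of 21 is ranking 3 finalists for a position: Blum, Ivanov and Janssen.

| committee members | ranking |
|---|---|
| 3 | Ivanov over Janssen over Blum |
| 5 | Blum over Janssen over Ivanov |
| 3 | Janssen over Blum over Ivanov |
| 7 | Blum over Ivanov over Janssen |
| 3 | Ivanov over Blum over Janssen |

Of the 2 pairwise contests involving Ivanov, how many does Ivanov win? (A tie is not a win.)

1

Ivanov against each rival (21 committee members):
Ivanov vs Blum: Blum wins 15–6.
Ivanov vs Janssen: 13 to 8, Ivanov.
Ivanov beats Janssen; loses to Blum — 1 pairwise win.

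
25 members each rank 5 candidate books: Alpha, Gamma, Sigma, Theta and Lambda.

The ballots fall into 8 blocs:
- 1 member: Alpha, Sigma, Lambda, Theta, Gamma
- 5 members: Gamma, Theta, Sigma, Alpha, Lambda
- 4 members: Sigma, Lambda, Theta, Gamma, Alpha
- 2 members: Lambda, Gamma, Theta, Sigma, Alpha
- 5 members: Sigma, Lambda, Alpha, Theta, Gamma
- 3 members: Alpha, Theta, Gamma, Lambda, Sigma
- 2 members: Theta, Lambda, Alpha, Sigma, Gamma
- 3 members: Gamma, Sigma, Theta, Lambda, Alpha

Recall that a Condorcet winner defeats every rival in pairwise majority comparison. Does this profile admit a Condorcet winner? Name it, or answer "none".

Check each pair by majority over 25 ballots:
Alpha vs Gamma: 1+5+3+2 = 11 for Alpha, 14 for Gamma — Gamma by 14–11.
Alpha vs Sigma: 1+3+2 = 6 for Alpha, 19 for Sigma — Sigma by 19–6.
Alpha vs Theta: 9 to 16, Theta.
Alpha vs Lambda: 9 to 16, Lambda.
Gamma vs Sigma: 13 to 12, Gamma.
Gamma vs Theta: 10 to 15, Theta.
Gamma vs Lambda: 5+3+3 = 11 for Gamma, 14 for Lambda — Lambda by 14–11.
Sigma vs Theta: Sigma preferred on 1+4+5+3 = 13 ballots; Sigma wins 13–12.
Sigma vs Lambda: 1+5+4+5+3 = 18 for Sigma, 7 for Lambda — Sigma by 18–7.
Theta vs Lambda: Theta preferred on 5+3+2+3 = 13 ballots; Theta wins 13–12.
Each book drops at least one matchup (Alpha loses to Gamma; Gamma loses to Theta; Sigma loses to Gamma; Theta loses to Sigma; Lambda loses to Sigma); the cycle Gamma > Sigma > Theta > Gamma rules out a Condorcet winner.

none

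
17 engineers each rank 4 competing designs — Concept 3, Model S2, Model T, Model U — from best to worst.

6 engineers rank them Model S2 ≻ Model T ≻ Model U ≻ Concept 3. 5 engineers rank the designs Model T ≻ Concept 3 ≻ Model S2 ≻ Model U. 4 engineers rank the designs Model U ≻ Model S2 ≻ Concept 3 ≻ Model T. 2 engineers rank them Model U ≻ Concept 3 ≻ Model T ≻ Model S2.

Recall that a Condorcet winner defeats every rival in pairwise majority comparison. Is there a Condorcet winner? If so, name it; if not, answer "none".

Model S2

Check each pair by majority over 17 ballots:
Concept 3 vs Model S2: Model S2 wins 10–7.
Concept 3–Model T: Model T 11–6.
Concept 3 vs Model U: Model U wins 12–5.
Model S2–Model T: Model S2 10–7.
Model S2 vs Model U: Model S2, 11–6.
Model T–Model U: Model T 11–6.
Model S2 beats each of Concept 3, Model T, Model U — Model S2 is the Condorcet winner.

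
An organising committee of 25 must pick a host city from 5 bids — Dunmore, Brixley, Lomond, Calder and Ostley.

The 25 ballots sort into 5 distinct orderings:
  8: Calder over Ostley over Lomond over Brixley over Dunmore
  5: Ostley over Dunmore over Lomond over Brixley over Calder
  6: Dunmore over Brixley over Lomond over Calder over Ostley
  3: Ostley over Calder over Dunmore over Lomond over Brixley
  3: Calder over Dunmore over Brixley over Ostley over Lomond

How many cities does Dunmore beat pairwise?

Dunmore against each rival (25 organisers):
Dunmore vs Brixley: Dunmore, 17–8.
Dunmore vs Lomond: Dunmore, 17–8.
Dunmore vs Calder: Calder, 14–11.
Dunmore vs Ostley: 9 to 16, Ostley.
Dunmore beats Brixley, Lomond; loses to Calder, Ostley — 2 pairwise wins.

2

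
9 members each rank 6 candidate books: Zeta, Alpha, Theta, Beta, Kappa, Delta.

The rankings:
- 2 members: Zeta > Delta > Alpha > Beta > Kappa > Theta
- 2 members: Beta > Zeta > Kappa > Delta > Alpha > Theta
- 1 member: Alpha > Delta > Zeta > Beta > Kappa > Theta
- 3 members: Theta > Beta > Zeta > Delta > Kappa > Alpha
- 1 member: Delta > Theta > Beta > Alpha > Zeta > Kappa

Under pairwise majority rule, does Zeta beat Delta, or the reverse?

Ballots ranking Zeta above Delta: 2 + 2 + 3 = 7.
Ballots ranking Delta above Zeta: 9 − 7 = 2.
Zeta wins the head-to-head 7–2.

Zeta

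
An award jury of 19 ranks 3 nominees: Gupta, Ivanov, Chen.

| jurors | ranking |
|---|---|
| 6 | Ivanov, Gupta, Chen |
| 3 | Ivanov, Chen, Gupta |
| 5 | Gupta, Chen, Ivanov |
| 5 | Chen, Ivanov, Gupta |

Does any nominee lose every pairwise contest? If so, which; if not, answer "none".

Pairwise majorities:
Gupta vs Ivanov: 5 to 14, Ivanov.
Gupta vs Chen: 11 to 8, Gupta.
Ivanov vs Chen: Chen, 10–9.
Each nominee has at least one pairwise win (Gupta beats Chen; Ivanov beats Gupta; Chen beats Ivanov) — no Condorcet loser.

none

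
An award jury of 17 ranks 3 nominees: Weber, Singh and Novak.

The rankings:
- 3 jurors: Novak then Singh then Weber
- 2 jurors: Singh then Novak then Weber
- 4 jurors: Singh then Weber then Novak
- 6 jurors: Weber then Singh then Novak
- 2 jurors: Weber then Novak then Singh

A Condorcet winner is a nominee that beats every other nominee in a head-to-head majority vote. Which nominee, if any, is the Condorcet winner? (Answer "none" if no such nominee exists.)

Check each pair by majority over 17 ballots:
Weber–Singh: Singh 9–8.
Weber vs Novak: Weber, 12–5.
Singh–Novak: Singh 12–5.
Singh wins every pairwise contest, so Singh is the Condorcet winner.

Singh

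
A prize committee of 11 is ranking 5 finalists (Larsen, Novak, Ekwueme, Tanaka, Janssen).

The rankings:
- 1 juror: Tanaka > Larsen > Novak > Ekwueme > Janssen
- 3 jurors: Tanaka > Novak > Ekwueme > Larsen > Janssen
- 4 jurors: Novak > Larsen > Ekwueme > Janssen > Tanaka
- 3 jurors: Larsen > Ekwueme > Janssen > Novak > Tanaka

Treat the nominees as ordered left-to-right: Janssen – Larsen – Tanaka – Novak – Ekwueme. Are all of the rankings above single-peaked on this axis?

no

Axis positions: Janssen=1, Larsen=2, Tanaka=3, Novak=4, Ekwueme=5.
Group 1 (peak Tanaka at position 3): ranking walks positions 3-2-4-5-1, expanding outward from the peak — single-peaked.
Group 2 (peak Tanaka at position 3): ranking walks positions 3-4-5-2-1, expanding outward from the peak — single-peaked.
Group 3: ranking walks positions 4-2-5-1-3; Larsen is ranked above Tanaka even though Tanaka lies between Larsen and the peak Novak on the axis — preferences dip and rise again. Not single-peaked.
Group 4: ranking walks positions 2-5-1-4-3; Ekwueme is ranked above Tanaka even though Tanaka lies between Ekwueme and the peak Larsen on the axis — preferences dip and rise again. Not single-peaked.
Group 3 violates single-peakedness, so the profile is not single-peaked on this axis.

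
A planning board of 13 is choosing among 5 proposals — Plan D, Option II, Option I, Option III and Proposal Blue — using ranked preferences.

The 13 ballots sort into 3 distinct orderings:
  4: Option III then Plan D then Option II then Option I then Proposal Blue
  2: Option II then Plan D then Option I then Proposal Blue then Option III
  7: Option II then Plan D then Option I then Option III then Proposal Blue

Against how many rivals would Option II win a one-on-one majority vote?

Option II against each rival (13 council members):
Option II vs Plan D: Option II preferred on 2+7 = 9 ballots; Option II wins 9–4.
Option II vs Option I: Option II wins 13–0.
Option II vs Option III: Option II preferred on 2+7 = 9 ballots; Option II wins 9–4.
Option II vs Proposal Blue: Option II is ranked higher on 4+2+7 = 13 ballots, Proposal Blue on 0. Option II wins 13–0.
Option II beats Plan D, Option I, Option III, Proposal Blue — 4 pairwise wins.

4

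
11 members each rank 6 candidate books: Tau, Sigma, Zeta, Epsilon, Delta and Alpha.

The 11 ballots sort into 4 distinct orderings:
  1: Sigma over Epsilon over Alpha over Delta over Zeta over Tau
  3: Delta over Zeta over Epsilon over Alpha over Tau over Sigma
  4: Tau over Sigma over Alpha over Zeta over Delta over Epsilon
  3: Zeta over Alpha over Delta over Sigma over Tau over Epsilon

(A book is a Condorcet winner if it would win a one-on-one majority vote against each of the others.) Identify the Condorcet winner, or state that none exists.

Check each pair by majority over 11 ballots:
Tau–Sigma: Tau 7–4.
Tau vs Zeta: Zeta, 7–4.
Tau vs Epsilon: 7 to 4, Tau.
Tau vs Delta: Tau is ranked higher on 4 ballots, Delta on 7. Delta wins 7–4.
Tau vs Alpha: Tau is ranked higher on 4 ballots, Alpha on 7. Alpha wins 7–4.
Sigma vs Zeta: Zeta wins 6–5.
Sigma vs Epsilon: Sigma preferred on 1+4+3 = 8 ballots; Sigma wins 8–3.
Sigma vs Delta: Delta, 6–5.
Sigma vs Alpha: Alpha, 6–5.
Zeta vs Epsilon: Zeta wins 10–1.
Zeta–Delta: Zeta 7–4.
Zeta vs Alpha: Zeta, 6–5.
Epsilon vs Delta: Epsilon preferred on 1 ballot; Delta wins 10–1.
Epsilon vs Alpha: Alpha, 7–4.
Delta vs Alpha: Alpha, 8–3.
Only Zeta has no losses; Zeta is the Condorcet winner.

Zeta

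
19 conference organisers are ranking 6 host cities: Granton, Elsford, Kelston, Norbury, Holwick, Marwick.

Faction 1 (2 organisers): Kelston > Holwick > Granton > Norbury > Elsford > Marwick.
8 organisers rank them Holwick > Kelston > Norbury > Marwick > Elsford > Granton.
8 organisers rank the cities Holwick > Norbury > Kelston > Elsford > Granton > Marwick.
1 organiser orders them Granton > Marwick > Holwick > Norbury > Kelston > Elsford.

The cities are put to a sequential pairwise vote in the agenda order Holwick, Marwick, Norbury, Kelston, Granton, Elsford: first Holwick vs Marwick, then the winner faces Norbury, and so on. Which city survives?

Holwick

Round 1: Holwick vs Marwick — 18–1, Holwick advances.
Round 2: Holwick vs Norbury — 19–0, Holwick advances.
Round 3: Holwick vs Kelston — 17–2, Holwick advances.
Round 4: Holwick vs Granton — 18–1, Holwick advances.
Round 5: Holwick vs Elsford — 19–0, Holwick advances.
The agenda winner is Holwick.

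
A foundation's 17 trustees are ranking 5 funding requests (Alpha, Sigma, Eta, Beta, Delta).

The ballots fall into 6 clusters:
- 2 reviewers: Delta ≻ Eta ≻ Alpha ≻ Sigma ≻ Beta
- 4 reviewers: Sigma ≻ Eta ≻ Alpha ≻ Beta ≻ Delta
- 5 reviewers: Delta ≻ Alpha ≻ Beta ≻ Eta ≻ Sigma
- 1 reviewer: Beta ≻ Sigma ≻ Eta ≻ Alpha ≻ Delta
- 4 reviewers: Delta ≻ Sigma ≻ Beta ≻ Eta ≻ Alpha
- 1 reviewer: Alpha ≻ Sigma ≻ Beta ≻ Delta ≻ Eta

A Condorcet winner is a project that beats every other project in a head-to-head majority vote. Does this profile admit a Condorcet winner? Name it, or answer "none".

Check each pair by majority over 17 ballots:
Alpha vs Sigma: Sigma wins 9–8.
Alpha–Eta: Eta 11–6.
Alpha–Beta: Alpha 12–5.
Alpha vs Delta: Delta, 11–6.
Sigma–Eta: Sigma 10–7.
Sigma–Beta: Sigma 11–6.
Sigma vs Delta: Delta, 11–6.
Eta vs Beta: Beta wins 11–6.
Eta vs Delta: Delta, 12–5.
Beta–Delta: Delta 11–6.
Delta wins every pairwise contest, so Delta is the Condorcet winner.

Delta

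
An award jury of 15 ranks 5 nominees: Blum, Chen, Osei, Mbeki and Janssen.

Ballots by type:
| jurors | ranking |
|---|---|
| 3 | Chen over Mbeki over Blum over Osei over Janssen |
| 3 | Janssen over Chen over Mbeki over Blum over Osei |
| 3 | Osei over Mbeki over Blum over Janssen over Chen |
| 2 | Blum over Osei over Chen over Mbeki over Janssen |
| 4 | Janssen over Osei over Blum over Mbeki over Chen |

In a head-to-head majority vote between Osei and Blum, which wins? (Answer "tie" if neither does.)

Blum

Ballots ranking Osei above Blum: 3 + 4 = 7.
Ballots ranking Blum above Osei: 15 − 7 = 8.
Blum wins the head-to-head 8–7.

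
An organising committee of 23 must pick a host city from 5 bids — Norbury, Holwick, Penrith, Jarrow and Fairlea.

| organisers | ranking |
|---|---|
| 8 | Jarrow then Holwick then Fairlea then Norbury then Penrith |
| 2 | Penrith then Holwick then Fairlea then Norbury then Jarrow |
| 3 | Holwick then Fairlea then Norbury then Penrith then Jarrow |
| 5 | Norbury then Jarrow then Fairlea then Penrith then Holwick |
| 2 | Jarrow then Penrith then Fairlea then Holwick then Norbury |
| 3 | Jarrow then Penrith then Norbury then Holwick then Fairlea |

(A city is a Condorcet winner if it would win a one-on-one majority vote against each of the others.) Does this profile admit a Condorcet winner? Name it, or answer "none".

Jarrow

Head-to-head results (23 organisers):
Norbury vs Holwick: 5+3 = 8 for Norbury, 15 for Holwick — Holwick by 15–8.
Norbury vs Penrith: 16 to 7, Norbury.
Norbury vs Jarrow: Norbury is ranked higher on 2+3+5 = 10 ballots, Jarrow on 13. Jarrow wins 13–10.
Norbury vs Fairlea: Norbury is ranked higher on 5+3 = 8 ballots, Fairlea on 15. Fairlea wins 15–8.
Holwick vs Penrith: 11 to 12, Penrith.
Holwick vs Jarrow: Holwick preferred on 2+3 = 5 ballots; Jarrow wins 18–5.
Holwick vs Fairlea: Holwick preferred on 8+2+3+3 = 16 ballots; Holwick wins 16–7.
Penrith vs Jarrow: 2+3 = 5 for Penrith, 18 for Jarrow — Jarrow by 18–5.
Penrith vs Fairlea: 2+2+3 = 7 for Penrith, 16 for Fairlea — Fairlea by 16–7.
Jarrow vs Fairlea: Jarrow is ranked higher on 8+5+2+3 = 18 ballots, Fairlea on 5. Jarrow wins 18–5.
Jarrow wins every pairwise contest, so Jarrow is the Condorcet winner.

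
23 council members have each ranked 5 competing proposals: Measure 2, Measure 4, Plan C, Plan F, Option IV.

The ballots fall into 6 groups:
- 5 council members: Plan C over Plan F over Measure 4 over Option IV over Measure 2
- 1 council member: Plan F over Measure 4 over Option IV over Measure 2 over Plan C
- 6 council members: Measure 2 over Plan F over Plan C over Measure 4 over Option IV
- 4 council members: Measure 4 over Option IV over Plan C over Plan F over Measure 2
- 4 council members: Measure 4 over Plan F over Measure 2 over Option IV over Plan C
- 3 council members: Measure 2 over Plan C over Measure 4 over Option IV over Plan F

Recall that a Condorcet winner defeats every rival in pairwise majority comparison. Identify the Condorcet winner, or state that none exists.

Pairwise majorities:
Measure 2 vs Measure 4: Measure 2 preferred on 6+3 = 9 ballots; Measure 4 wins 14–9.
Measure 2 vs Plan C: Measure 2, 14–9.
Measure 2 vs Plan F: 9 to 14, Plan F.
Measure 2–Option IV: Measure 2 13–10.
Measure 4 vs Plan C: Plan C, 14–9.
Measure 4 vs Plan F: Plan F wins 12–11.
Measure 4 vs Option IV: 23 to 0, Measure 4.
Plan C vs Plan F: 5+4+3 = 12 for Plan C, 11 for Plan F — Plan C by 12–11.
Plan C vs Option IV: Plan C wins 14–9.
Plan F vs Option IV: 16 to 7, Plan F.
No option is unbeaten: Measure 2 loses to Measure 4; Measure 4 loses to Plan C; Plan C loses to Measure 2; Plan F loses to Plan C; Option IV loses to Measure 2. In particular Measure 2 > Plan C > Measure 4 > Measure 2 is a majority cycle — no Condorcet winner exists.

none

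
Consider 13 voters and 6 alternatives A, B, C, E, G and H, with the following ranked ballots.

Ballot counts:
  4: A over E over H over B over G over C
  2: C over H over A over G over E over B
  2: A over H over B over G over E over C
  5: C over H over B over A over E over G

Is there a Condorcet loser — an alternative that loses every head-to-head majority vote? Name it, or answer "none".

Head-to-head results (13 voters):
A vs B: 8 to 5, A.
A vs C: C, 7–6.
A vs E: A wins 13–0.
A–G: A 13–0.
A vs H: 6 to 7, H.
B vs C: 6 to 7, C.
B–E: B 7–6.
B–G: B 11–2.
B vs H: 0 to 13, H.
C vs E: 2+5 = 7 for C, 6 for E — C by 7–6.
C vs G: C is ranked higher on 2+5 = 7 ballots, G on 6. C wins 7–6.
C vs H: C, 7–6.
E vs G: E is ranked higher on 4+5 = 9 ballots, G on 4. E wins 9–4.
E–H: H 9–4.
G vs H: H wins 13–0.
G is beaten in every head-to-head and is the Condorcet loser.

G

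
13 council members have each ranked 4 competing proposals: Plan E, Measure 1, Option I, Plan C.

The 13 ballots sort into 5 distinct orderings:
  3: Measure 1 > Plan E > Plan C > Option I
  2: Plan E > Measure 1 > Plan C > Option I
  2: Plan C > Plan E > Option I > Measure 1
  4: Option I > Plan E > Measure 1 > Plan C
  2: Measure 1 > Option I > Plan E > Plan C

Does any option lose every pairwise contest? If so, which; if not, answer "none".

Head-to-head results (13 council members):
Plan E vs Measure 1: 2+2+4 = 8 for Plan E, 5 for Measure 1 — Plan E by 8–5.
Plan E vs Option I: 3+2+2 = 7 for Plan E, 6 for Option I — Plan E by 7–6.
Plan E vs Plan C: Plan E wins 11–2.
Measure 1 vs Option I: Measure 1 is ranked higher on 3+2+2 = 7 ballots, Option I on 6. Measure 1 wins 7–6.
Measure 1–Plan C: Measure 1 11–2.
Option I–Plan C: Plan C 7–6.
Option I loses to every other option — it is the Condorcet loser.

Option I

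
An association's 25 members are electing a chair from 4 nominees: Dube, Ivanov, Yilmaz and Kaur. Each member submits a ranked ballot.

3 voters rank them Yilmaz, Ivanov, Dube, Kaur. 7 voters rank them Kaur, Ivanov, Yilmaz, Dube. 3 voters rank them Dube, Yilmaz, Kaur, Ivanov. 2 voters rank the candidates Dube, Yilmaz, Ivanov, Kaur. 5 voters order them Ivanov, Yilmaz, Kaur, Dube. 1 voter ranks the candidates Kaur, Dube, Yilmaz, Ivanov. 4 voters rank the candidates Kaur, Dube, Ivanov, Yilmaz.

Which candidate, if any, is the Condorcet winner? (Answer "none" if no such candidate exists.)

none

Pairwise majorities:
Dube vs Ivanov: 3+2+1+4 = 10 for Dube, 15 for Ivanov — Ivanov by 15–10.
Dube vs Yilmaz: Yilmaz wins 15–10.
Dube vs Kaur: Kaur, 17–8.
Ivanov vs Yilmaz: 7+5+4 = 16 for Ivanov, 9 for Yilmaz — Ivanov by 16–9.
Ivanov–Kaur: Kaur 15–10.
Yilmaz vs Kaur: 3+3+2+5 = 13 for Yilmaz, 12 for Kaur — Yilmaz by 13–12.
Every candidate loses at least once (Dube loses to Ivanov; Ivanov loses to Kaur; Yilmaz loses to Ivanov; Kaur loses to Yilmaz). The majority relation contains the cycle Ivanov → Yilmaz → Kaur → Ivanov, so there is no Condorcet winner.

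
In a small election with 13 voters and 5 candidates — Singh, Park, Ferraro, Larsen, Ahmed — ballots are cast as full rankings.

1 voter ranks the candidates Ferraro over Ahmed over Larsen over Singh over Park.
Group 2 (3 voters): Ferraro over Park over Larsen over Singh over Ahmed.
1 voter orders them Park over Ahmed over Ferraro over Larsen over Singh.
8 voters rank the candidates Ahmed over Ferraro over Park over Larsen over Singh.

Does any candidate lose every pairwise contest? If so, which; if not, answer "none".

Head-to-head results (13 voters):
Singh vs Park: Park, 12–1.
Singh–Ferraro: Ferraro 13–0.
Singh vs Larsen: Larsen, 13–0.
Singh vs Ahmed: 3 to 10, Ahmed.
Park vs Ferraro: Ferraro, 12–1.
Park vs Larsen: Park preferred on 3+1+8 = 12 ballots; Park wins 12–1.
Park vs Ahmed: Park preferred on 3+1 = 4 ballots; Ahmed wins 9–4.
Ferraro vs Larsen: Ferraro wins 13–0.
Ferraro vs Ahmed: Ferraro is ranked higher on 1+3 = 4 ballots, Ahmed on 9. Ahmed wins 9–4.
Larsen vs Ahmed: Ahmed, 10–3.
Singh loses to every other candidate — it is the Condorcet loser.

Singh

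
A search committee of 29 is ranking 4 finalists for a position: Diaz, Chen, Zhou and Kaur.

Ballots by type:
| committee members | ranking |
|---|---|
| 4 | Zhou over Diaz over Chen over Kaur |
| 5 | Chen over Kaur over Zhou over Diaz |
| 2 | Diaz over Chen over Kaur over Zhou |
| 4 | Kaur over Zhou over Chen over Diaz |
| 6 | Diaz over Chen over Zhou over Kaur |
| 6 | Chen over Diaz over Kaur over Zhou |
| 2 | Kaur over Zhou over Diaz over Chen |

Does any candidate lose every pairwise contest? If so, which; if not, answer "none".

none

Head-to-head results (29 committee members):
Diaz vs Chen: Chen, 15–14.
Diaz vs Zhou: 2+6+6 = 14 for Diaz, 15 for Zhou — Zhou by 15–14.
Diaz vs Kaur: 4+2+6+6 = 18 for Diaz, 11 for Kaur — Diaz by 18–11.
Chen vs Zhou: Chen preferred on 5+2+6+6 = 19 ballots; Chen wins 19–10.
Chen vs Kaur: Chen is ranked higher on 4+5+2+6+6 = 23 ballots, Kaur on 6. Chen wins 23–6.
Zhou vs Kaur: Kaur wins 19–10.
No candidate is winless: Diaz beats Kaur; Chen beats Diaz; Zhou beats Diaz; Kaur beats Zhou. There is no Condorcet loser.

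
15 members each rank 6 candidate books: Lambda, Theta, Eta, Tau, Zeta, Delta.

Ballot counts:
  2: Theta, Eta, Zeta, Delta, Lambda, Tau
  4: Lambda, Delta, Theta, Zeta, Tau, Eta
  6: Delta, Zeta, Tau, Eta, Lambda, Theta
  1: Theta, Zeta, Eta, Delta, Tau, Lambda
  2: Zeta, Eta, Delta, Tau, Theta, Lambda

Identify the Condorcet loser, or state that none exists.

Head-to-head results (15 members):
Lambda vs Theta: Lambda, 10–5.
Lambda vs Eta: Eta wins 11–4.
Lambda–Tau: Tau 9–6.
Lambda vs Zeta: Lambda preferred on 4 ballots; Zeta wins 11–4.
Lambda vs Delta: 4 to 11, Delta.
Theta vs Eta: Eta, 8–7.
Theta–Tau: Tau 8–7.
Theta vs Zeta: 7 to 8, Zeta.
Theta vs Delta: Delta, 12–3.
Eta vs Tau: Eta is ranked higher on 2+1+2 = 5 ballots, Tau on 10. Tau wins 10–5.
Eta vs Zeta: Zeta, 13–2.
Eta vs Delta: Eta is ranked higher on 2+1+2 = 5 ballots, Delta on 10. Delta wins 10–5.
Tau vs Zeta: Tau preferred on 0 ballots; Zeta wins 15–0.
Tau vs Delta: Tau preferred on 0 ballots; Delta wins 15–0.
Zeta vs Delta: Zeta is ranked higher on 2+1+2 = 5 ballots, Delta on 10. Delta wins 10–5.
Theta is beaten in every head-to-head and is the Condorcet loser.

Theta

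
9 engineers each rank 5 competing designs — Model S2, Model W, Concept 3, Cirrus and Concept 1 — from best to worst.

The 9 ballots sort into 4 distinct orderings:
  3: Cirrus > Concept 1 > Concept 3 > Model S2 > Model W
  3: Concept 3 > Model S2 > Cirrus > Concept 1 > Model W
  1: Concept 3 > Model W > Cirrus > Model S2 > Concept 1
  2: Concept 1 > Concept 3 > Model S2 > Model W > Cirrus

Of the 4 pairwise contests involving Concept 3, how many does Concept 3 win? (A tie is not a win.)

Concept 3 against each rival (9 engineers):
Concept 3 vs Model S2: 3+3+1+2 = 9 for Concept 3, 0 for Model S2 — Concept 3 by 9–0.
Concept 3 vs Model W: 9 to 0, Concept 3.
Concept 3 vs Cirrus: 6 to 3, Concept 3.
Concept 3 vs Concept 1: Concept 3 is ranked higher on 3+1 = 4 ballots, Concept 1 on 5. Concept 1 wins 5–4.
Concept 3 beats Model S2, Model W, Cirrus; loses to Concept 1 — 3 pairwise wins.

3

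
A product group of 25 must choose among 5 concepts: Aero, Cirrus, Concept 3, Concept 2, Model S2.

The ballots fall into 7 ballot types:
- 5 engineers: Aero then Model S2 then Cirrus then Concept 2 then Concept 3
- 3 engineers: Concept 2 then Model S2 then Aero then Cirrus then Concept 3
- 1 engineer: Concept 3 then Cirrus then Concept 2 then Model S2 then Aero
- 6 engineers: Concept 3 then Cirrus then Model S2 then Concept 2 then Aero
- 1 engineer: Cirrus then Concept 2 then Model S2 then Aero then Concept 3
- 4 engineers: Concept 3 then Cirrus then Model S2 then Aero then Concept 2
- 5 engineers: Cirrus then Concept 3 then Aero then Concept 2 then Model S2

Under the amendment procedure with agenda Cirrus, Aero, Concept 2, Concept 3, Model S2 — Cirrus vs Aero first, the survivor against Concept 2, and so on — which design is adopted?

Round 1: Cirrus vs Aero — 17–8, Cirrus advances.
Round 2: Cirrus vs Concept 2 — 22–3, Cirrus advances.
Round 3: Cirrus vs Concept 3 — 14–11, Cirrus advances.
Round 4: Cirrus vs Model S2 — 17–8, Cirrus advances.
The agenda winner is Cirrus.

Cirrus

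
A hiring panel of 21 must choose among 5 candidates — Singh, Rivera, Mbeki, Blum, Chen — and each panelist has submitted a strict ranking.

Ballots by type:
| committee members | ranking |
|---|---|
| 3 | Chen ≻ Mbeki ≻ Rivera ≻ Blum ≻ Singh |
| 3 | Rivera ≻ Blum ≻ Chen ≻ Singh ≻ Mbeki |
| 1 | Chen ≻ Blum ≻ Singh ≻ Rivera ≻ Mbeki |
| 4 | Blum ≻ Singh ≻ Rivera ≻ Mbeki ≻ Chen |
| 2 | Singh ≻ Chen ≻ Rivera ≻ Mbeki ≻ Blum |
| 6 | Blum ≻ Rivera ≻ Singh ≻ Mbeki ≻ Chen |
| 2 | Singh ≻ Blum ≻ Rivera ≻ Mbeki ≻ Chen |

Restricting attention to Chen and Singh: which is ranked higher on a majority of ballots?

Singh

Ballots ranking Chen above Singh: 3 + 3 + 1 = 7.
Ballots ranking Singh above Chen: 21 − 7 = 14.
Singh wins the head-to-head 14–7.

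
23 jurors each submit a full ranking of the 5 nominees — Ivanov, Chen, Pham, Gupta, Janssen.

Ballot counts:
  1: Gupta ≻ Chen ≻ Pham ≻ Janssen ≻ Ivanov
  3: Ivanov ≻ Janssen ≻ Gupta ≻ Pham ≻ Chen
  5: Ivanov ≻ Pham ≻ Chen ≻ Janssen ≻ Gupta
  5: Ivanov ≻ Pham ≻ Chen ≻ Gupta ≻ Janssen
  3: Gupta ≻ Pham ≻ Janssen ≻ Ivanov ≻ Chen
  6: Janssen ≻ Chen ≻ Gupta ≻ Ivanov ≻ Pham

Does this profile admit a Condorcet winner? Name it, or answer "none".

Head-to-head results (23 jurors):
Ivanov vs Chen: 3+5+5+3 = 16 for Ivanov, 7 for Chen — Ivanov by 16–7.
Ivanov vs Pham: 19 to 4, Ivanov.
Ivanov vs Gupta: 13 to 10, Ivanov.
Ivanov vs Janssen: Ivanov is ranked higher on 3+5+5 = 13 ballots, Janssen on 10. Ivanov wins 13–10.
Chen vs Pham: 7 to 16, Pham.
Chen vs Gupta: Chen preferred on 5+5+6 = 16 ballots; Chen wins 16–7.
Chen vs Janssen: 1+5+5 = 11 for Chen, 12 for Janssen — Janssen by 12–11.
Pham vs Gupta: Pham preferred on 5+5 = 10 ballots; Gupta wins 13–10.
Pham vs Janssen: Pham preferred on 1+5+5+3 = 14 ballots; Pham wins 14–9.
Gupta vs Janssen: Gupta is ranked higher on 1+5+3 = 9 ballots, Janssen on 14. Janssen wins 14–9.
Ivanov beats each of Chen, Pham, Gupta, Janssen — Ivanov is the Condorcet winner.

Ivanov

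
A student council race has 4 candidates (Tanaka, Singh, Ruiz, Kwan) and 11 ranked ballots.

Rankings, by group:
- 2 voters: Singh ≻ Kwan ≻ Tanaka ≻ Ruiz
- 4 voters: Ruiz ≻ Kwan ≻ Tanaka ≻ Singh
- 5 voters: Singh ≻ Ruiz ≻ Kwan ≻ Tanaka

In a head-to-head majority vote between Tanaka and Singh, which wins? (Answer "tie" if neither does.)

Singh

Ballots ranking Tanaka above Singh: 4.
Ballots ranking Singh above Tanaka: 11 − 4 = 7.
Singh wins the head-to-head 7–4.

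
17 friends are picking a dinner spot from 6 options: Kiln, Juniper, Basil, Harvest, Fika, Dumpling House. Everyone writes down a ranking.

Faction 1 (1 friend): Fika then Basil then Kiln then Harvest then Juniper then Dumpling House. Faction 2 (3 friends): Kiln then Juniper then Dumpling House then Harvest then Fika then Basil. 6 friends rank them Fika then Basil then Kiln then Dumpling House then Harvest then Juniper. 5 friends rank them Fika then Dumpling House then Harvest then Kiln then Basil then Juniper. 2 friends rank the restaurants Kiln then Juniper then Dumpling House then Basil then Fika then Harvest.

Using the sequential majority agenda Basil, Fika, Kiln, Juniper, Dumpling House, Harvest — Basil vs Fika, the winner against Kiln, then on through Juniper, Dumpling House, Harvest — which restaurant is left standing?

Round 1: Basil vs Fika — 2–15, Fika advances.
Round 2: Fika vs Kiln — 12–5, Fika advances.
Round 3: Fika vs Juniper — 12–5, Fika advances.
Round 4: Fika vs Dumpling House — 12–5, Fika advances.
Round 5: Fika vs Harvest — 14–3, Fika advances.
Fika survives the agenda.

Fika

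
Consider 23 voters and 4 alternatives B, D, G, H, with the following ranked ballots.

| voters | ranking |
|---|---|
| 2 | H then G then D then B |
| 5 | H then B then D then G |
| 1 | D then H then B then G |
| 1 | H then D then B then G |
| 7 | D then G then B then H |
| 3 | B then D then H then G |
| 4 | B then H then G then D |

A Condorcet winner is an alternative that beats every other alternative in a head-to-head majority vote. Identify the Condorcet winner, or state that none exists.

B

Head-to-head results (23 voters):
B vs D: B preferred on 5+3+4 = 12 ballots; B wins 12–11.
B vs G: B preferred on 5+1+1+3+4 = 14 ballots; B wins 14–9.
B vs H: B preferred on 7+3+4 = 14 ballots; B wins 14–9.
D vs G: D is ranked higher on 5+1+1+7+3 = 17 ballots, G on 6. D wins 17–6.
D vs H: 11 to 12, H.
G vs H: G preferred on 7 ballots; H wins 16–7.
B wins every pairwise contest, so B is the Condorcet winner.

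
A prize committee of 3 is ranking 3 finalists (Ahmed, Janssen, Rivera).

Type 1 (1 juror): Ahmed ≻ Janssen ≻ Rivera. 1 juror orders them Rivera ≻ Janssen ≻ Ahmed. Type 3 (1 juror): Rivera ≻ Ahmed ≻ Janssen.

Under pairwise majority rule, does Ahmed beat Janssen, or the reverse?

Ahmed

Ballots ranking Ahmed above Janssen: 1 + 1 = 2.
Ballots ranking Janssen above Ahmed: 3 − 2 = 1.
Ahmed wins the head-to-head 2–1.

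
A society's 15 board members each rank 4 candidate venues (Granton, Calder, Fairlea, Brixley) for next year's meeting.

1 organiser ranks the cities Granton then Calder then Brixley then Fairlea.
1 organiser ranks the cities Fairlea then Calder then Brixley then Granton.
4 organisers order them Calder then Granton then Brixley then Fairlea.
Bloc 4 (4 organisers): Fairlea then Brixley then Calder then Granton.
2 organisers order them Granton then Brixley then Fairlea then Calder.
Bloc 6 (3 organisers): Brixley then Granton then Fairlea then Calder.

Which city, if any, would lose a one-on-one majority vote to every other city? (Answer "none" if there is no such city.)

none

Head-to-head results (15 organisers):
Granton vs Calder: 6 to 9, Calder.
Granton vs Fairlea: 10 to 5, Granton.
Granton vs Brixley: Granton preferred on 1+4+2 = 7 ballots; Brixley wins 8–7.
Calder vs Fairlea: 5 to 10, Fairlea.
Calder vs Brixley: 6 to 9, Brixley.
Fairlea vs Brixley: Fairlea preferred on 1+4 = 5 ballots; Brixley wins 10–5.
No city is winless: Granton beats Fairlea; Calder beats Granton; Fairlea beats Calder; Brixley beats Granton. There is no Condorcet loser.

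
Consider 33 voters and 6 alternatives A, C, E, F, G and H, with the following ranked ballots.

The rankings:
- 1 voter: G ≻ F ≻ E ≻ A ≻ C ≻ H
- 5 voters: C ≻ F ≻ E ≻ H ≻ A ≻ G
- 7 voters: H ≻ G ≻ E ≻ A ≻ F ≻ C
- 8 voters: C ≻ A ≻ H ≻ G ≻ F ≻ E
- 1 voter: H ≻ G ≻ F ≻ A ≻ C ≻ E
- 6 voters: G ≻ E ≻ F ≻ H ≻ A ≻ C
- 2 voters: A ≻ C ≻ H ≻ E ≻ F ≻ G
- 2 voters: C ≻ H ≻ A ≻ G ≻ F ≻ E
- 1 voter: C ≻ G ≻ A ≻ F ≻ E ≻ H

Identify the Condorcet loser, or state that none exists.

Pairwise majorities:
A vs C: 17 to 16, A.
A–E: E 19–14.
A vs F: 7+8+2+2+1 = 20 for A, 13 for F — A by 20–13.
A–G: A 17–16.
A–H: H 21–12.
C vs E: C wins 19–14.
C vs F: C wins 18–15.
C vs G: C, 18–15.
C vs H: C wins 19–14.
E–F: F 18–15.
E vs G: G, 26–7.
E vs H: E is ranked higher on 1+5+6+1 = 13 ballots, H on 20. H wins 20–13.
F vs G: F is ranked higher on 5+2 = 7 ballots, G on 26. G wins 26–7.
F vs H: H wins 20–13.
G vs H: G preferred on 1+6+1 = 8 ballots; H wins 25–8.
Every alternative wins at least one matchup (A beats C; C beats E; E beats A; F beats E; G beats E; H beats A), so there is no Condorcet loser.

none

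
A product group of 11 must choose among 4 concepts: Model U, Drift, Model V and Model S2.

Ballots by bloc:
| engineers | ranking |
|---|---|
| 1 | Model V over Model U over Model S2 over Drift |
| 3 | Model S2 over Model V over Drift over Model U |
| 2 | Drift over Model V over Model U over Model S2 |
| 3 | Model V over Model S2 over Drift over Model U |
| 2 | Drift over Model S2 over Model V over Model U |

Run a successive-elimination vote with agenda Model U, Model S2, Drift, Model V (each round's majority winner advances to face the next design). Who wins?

Round 1: Model U vs Model S2 — 3–8, Model S2 advances.
Round 2: Model S2 vs Drift — 7–4, Model S2 advances.
Round 3: Model S2 vs Model V — 5–6, Model V advances.
The agenda winner is Model V.

Model V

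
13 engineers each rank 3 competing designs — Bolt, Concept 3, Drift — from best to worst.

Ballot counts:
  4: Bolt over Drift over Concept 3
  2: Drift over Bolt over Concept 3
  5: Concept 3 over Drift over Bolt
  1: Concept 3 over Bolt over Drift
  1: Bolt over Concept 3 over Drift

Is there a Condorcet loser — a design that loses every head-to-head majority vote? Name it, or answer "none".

none

Pairwise majorities:
Bolt vs Concept 3: 7 to 6, Bolt.
Bolt vs Drift: 4+1+1 = 6 for Bolt, 7 for Drift — Drift by 7–6.
Concept 3 vs Drift: Concept 3, 7–6.
Every design wins at least one matchup (Bolt beats Concept 3; Concept 3 beats Drift; Drift beats Bolt), so there is no Condorcet loser.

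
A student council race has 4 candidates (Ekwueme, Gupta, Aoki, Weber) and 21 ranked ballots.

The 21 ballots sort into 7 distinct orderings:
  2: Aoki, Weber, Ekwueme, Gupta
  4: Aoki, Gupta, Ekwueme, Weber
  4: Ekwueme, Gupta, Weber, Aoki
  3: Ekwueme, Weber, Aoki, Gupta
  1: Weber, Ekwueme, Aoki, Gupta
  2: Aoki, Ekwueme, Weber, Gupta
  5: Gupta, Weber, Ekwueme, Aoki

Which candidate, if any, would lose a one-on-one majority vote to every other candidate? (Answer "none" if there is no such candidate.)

none

Pairwise majorities:
Ekwueme vs Gupta: 12 to 9, Ekwueme.
Ekwueme vs Aoki: Ekwueme preferred on 4+3+1+5 = 13 ballots; Ekwueme wins 13–8.
Ekwueme vs Weber: Ekwueme wins 13–8.
Gupta vs Aoki: Aoki wins 12–9.
Gupta vs Weber: 13 to 8, Gupta.
Aoki vs Weber: Aoki is ranked higher on 2+4+2 = 8 ballots, Weber on 13. Weber wins 13–8.
Every candidate wins at least one matchup (Ekwueme beats Gupta; Gupta beats Weber; Aoki beats Gupta; Weber beats Aoki), so there is no Condorcet loser.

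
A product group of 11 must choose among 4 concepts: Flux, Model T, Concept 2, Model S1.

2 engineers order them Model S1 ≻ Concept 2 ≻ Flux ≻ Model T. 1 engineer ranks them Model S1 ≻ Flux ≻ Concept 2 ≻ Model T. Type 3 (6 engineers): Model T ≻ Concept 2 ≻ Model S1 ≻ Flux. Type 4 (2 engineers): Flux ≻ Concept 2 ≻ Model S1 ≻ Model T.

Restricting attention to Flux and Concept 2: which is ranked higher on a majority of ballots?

Concept 2

Ballots ranking Flux above Concept 2: 1 + 2 = 3.
Ballots ranking Concept 2 above Flux: 11 − 3 = 8.
Concept 2 wins the head-to-head 8–3.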